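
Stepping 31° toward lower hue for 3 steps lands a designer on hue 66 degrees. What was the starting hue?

159°

3 steps of 31° (toward lower hue) give a net shift of −93°.
Start = end − shift: 66 + 93 = 159°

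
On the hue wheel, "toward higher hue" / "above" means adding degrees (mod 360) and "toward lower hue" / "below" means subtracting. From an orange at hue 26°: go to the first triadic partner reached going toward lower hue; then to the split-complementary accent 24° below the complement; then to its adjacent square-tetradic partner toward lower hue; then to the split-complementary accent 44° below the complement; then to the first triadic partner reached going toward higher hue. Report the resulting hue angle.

228°

26 − 120 = -94 → -94 + 360 = 266°   (triadic ↓)
266 + 156 = 422 → 422 − 360 = 62°   (split-comp 24° ↓)
62 − 90 = -28 → -28 + 360 = 332°   (square ↓)
332 + 136 = 468 → 468 − 360 = 108°   (split-comp 44° ↓)
108 + 120 = 228°   (triadic ↑)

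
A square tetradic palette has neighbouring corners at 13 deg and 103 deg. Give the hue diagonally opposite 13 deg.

193°

A square tetradic scheme places four hues 90° apart; opposite corners are 180° apart.
13 + 180 = 193°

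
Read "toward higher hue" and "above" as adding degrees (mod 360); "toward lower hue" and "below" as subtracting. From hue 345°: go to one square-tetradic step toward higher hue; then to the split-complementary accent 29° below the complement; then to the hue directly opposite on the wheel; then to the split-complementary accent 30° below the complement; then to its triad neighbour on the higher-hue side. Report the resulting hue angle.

316°

345 + 90 = 435 → 435 − 360 = 75°   (square ↑)
75 + 151 = 226°   (split-comp 29° ↓)
226 + 180 = 406 → 406 − 360 = 46°   (complement)
46 + 150 = 196°   (split-comp 30° ↓)
196 + 120 = 316°   (triadic ↑)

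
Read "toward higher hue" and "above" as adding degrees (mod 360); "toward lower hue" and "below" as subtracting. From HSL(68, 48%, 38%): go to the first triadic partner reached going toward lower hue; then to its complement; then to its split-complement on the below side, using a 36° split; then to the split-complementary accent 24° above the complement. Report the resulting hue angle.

−120° (triadic ↓): 68 − 120 = -52 → -52 + 360 = 308°
+180° (complement): 308 + 180 = 488 → 488 − 360 = 128°
+144° (split-comp 36° ↓): 128 + 144 = 272°
+204° (split-comp 24° ↑): 272 + 204 = 476 → 476 − 360 = 116°

116°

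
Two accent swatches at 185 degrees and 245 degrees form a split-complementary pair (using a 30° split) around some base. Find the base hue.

35°

The accents sit 30° either side of the complement, so the complement is their short-arc midpoint on the wheel.
Short-arc midpoint of 185° and 245°: 215°.
Base is 180° from the complement: 215 − 180 = 35°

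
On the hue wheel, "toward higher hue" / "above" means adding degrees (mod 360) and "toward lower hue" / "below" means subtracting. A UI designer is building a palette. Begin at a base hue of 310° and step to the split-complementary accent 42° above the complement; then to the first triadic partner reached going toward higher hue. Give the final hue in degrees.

292°

split-comp 42° ↑ +222°: 310 + 222 = 532 → 532 − 360 = 172°
triadic ↑ +120°: 172 + 120 = 292°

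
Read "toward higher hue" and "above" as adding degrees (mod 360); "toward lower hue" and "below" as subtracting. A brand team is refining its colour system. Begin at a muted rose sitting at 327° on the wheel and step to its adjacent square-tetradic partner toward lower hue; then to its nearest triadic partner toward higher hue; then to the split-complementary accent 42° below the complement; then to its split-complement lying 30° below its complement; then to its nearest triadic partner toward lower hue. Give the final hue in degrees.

165°

−90° (square ↓): 327 − 90 = 237°
+120° (triadic ↑): 237 + 120 = 357°
+138° (split-comp 42° ↓): 357 + 138 = 495 → 495 − 360 = 135°
+150° (split-comp 30° ↓): 135 + 150 = 285°
−120° (triadic ↓): 285 − 120 = 165°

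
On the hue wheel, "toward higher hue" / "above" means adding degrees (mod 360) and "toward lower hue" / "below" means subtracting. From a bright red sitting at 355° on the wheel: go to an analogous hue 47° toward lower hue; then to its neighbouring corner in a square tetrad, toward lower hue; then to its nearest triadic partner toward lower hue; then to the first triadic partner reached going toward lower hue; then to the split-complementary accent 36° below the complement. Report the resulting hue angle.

122°

355 − 47 = 308°   (analog 47° ↓)
308 − 90 = 218°   (square ↓)
218 − 120 = 98°   (triadic ↓)
98 − 120 = -22 → -22 + 360 = 338°   (triadic ↓)
338 + 144 = 482 → 482 − 360 = 122°   (split-comp 36° ↓)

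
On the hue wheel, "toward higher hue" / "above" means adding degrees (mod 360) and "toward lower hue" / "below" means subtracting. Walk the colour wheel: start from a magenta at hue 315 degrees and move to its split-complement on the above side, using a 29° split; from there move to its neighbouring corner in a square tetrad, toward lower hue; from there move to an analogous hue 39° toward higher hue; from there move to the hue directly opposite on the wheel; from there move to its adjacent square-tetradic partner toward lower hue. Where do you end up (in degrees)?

split-comp 29° ↑ +209°: 315 + 209 = 524 → 524 − 360 = 164°
square ↓ −90°: 164 − 90 = 74°
analog 39° ↑ +39°: 74 + 39 = 113°
complement +180°: 113 + 180 = 293°
square ↓ −90°: 293 − 90 = 203°

203°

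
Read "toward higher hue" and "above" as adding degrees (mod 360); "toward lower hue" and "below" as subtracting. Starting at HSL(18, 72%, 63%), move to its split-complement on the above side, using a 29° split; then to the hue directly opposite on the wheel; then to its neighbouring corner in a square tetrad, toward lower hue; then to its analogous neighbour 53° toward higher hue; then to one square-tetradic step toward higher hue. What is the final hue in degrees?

100°

18 + 209 = 227°   (split-comp 29° ↑)
227 + 180 = 407 → 407 − 360 = 47°   (complement)
47 − 90 = -43 → -43 + 360 = 317°   (square ↓)
317 + 53 = 370 → 370 − 360 = 10°   (analog 53° ↑)
10 + 90 = 100°   (square ↑)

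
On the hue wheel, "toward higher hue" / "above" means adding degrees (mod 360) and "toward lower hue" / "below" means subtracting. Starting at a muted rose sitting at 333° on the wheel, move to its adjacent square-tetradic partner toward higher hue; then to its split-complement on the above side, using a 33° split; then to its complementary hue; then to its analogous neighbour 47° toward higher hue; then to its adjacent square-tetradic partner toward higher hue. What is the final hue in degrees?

333 + 90 = 423 → 423 − 360 = 63°   (square ↑)
63 + 213 = 276°   (split-comp 33° ↑)
276 + 180 = 456 → 456 − 360 = 96°   (complement)
96 + 47 = 143°   (analog 47° ↑)
143 + 90 = 233°   (square ↑)

233°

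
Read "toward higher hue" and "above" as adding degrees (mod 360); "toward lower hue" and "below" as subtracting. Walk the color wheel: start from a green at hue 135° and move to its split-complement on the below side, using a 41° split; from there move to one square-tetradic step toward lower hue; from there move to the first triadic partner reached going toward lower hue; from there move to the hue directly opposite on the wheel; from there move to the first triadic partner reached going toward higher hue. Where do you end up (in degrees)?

4°

split-comp 41° ↓ +139°: 135 + 139 = 274°
square ↓ −90°: 274 − 90 = 184°
triadic ↓ −120°: 184 − 120 = 64°
complement +180°: 64 + 180 = 244°
triadic ↑ +120°: 244 + 120 = 364 → 364 − 360 = 4°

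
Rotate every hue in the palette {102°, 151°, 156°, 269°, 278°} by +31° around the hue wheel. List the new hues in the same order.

133°, 182°, 187°, 300°, 309°

102 + 31 = 133°
151 + 31 = 182°
156 + 31 = 187°
269 + 31 = 300°
278 + 31 = 309°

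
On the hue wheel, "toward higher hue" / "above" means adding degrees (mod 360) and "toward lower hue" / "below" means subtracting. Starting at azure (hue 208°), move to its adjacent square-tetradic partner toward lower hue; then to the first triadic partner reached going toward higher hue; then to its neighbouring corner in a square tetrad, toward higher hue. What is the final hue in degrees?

328°

square ↓ −90°: 208 − 90 = 118°
triadic ↑ +120°: 118 + 120 = 238°
square ↑ +90°: 238 + 90 = 328°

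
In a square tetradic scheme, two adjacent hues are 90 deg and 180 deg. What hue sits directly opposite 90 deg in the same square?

A square tetradic scheme places four hues 90° apart; opposite corners are 180° apart.
90 + 180 = 270°

270°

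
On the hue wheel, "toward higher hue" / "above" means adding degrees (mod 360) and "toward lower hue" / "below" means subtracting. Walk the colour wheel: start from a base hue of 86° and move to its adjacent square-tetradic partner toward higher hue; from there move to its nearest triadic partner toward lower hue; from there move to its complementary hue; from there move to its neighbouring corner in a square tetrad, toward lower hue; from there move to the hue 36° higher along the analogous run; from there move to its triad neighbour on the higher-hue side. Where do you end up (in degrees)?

+90° (square ↑): 86 + 90 = 176°
−120° (triadic ↓): 176 − 120 = 56°
+180° (complement): 56 + 180 = 236°
−90° (square ↓): 236 − 90 = 146°
+36° (analog 36° ↑): 146 + 36 = 182°
+120° (triadic ↑): 182 + 120 = 302°

302°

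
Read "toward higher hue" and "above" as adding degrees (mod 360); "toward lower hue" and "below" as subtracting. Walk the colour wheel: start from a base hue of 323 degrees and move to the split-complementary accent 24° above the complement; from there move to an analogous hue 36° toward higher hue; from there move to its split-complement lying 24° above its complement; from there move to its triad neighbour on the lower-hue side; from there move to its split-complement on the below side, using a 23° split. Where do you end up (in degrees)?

+204° (split-comp 24° ↑): 323 + 204 = 527 → 527 − 360 = 167°
+36° (analog 36° ↑): 167 + 36 = 203°
+204° (split-comp 24° ↑): 203 + 204 = 407 → 407 − 360 = 47°
−120° (triadic ↓): 47 − 120 = -73 → -73 + 360 = 287°
+157° (split-comp 23° ↓): 287 + 157 = 444 → 444 − 360 = 84°

84°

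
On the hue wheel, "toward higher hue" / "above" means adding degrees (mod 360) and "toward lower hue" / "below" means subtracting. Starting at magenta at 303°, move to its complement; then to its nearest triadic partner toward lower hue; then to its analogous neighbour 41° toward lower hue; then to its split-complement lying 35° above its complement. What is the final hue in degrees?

complement +180°: 303 + 180 = 483 → 483 − 360 = 123°
triadic ↓ −120°: 123 − 120 = 3°
analog 41° ↓ −41°: 3 − 41 = -38 → -38 + 360 = 322°
split-comp 35° ↑ +215°: 322 + 215 = 537 → 537 − 360 = 177°

177°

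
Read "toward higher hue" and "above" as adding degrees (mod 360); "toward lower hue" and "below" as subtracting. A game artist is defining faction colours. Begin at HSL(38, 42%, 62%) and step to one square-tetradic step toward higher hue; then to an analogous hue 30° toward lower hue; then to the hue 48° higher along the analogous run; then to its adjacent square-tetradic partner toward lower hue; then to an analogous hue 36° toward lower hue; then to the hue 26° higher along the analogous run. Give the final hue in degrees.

+90° (square ↑): 38 + 90 = 128°
−30° (analog 30° ↓): 128 − 30 = 98°
+48° (analog 48° ↑): 98 + 48 = 146°
−90° (square ↓): 146 − 90 = 56°
−36° (analog 36° ↓): 56 − 36 = 20°
+26° (analog 26° ↑): 20 + 26 = 46°

46°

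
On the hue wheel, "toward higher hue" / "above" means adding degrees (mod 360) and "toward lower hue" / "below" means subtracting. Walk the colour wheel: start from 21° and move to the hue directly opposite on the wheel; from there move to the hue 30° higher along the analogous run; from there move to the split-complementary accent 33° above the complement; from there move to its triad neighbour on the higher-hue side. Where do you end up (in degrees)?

204°

+180° (complement): 21 + 180 = 201°
+30° (analog 30° ↑): 201 + 30 = 231°
+213° (split-comp 33° ↑): 231 + 213 = 444 → 444 − 360 = 84°
+120° (triadic ↑): 84 + 120 = 204°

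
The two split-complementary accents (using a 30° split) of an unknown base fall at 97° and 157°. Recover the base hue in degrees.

307°

The accents sit 30° either side of the complement, so the complement is their short-arc midpoint on the wheel.
Short-arc midpoint of 97° and 157°: 127°.
Base is 180° from the complement: 127 − 180 = -53 → -53 + 360 = 307°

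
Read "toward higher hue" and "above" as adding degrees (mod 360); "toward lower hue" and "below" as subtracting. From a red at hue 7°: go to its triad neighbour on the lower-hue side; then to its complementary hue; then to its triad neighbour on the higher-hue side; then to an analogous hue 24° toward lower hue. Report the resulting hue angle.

triadic ↓ −120°: 7 − 120 = -113 → -113 + 360 = 247°
complement +180°: 247 + 180 = 427 → 427 − 360 = 67°
triadic ↑ +120°: 67 + 120 = 187°
analog 24° ↓ −24°: 187 − 24 = 163°

163°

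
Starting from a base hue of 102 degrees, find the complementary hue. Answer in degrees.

The complement sits 180° across the wheel.
102 + 180 = 282°

282°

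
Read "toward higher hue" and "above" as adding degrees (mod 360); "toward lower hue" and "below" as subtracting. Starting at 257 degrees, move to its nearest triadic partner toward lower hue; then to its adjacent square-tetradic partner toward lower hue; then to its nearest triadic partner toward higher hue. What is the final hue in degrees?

−120° (triadic ↓): 257 − 120 = 137°
−90° (square ↓): 137 − 90 = 47°
+120° (triadic ↑): 47 + 120 = 167°

167°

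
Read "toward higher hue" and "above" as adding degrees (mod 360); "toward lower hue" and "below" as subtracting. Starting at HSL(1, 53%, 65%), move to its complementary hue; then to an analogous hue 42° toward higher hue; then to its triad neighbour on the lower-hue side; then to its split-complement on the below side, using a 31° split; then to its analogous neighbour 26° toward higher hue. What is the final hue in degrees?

278°

1 + 180 = 181°   (complement)
181 + 42 = 223°   (analog 42° ↑)
223 − 120 = 103°   (triadic ↓)
103 + 149 = 252°   (split-comp 31° ↓)
252 + 26 = 278°   (analog 26° ↑)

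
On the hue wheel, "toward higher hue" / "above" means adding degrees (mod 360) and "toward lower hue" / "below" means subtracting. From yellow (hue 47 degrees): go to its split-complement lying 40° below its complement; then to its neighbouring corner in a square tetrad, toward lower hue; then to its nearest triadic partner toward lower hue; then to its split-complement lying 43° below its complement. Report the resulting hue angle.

split-comp 40° ↓ +140°: 47 + 140 = 187°
square ↓ −90°: 187 − 90 = 97°
triadic ↓ −120°: 97 − 120 = -23 → -23 + 360 = 337°
split-comp 43° ↓ +137°: 337 + 137 = 474 → 474 − 360 = 114°

114°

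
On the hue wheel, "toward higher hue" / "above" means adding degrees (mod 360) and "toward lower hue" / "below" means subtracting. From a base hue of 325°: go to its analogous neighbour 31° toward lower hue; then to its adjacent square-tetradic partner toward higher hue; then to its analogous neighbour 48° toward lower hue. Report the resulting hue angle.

325 − 31 = 294°   (analog 31° ↓)
294 + 90 = 384 → 384 − 360 = 24°   (square ↑)
24 − 48 = -24 → -24 + 360 = 336°   (analog 48° ↓)

336°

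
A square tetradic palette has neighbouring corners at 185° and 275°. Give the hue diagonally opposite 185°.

5°

A square tetradic scheme places four hues 90° apart; opposite corners are 180° apart.
185 + 180 = 365 → 365 − 360 = 5°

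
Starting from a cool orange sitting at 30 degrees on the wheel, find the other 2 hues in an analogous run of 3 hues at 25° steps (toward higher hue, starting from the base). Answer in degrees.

55° and 80°

Analogous hues sit every 25° along the wheel.
30 + 25 = 55°
30 + 50 = 80°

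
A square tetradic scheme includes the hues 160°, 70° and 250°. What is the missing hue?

340°

A square tetradic scheme places four hues every 90°.
The full set through 70° is {70°, 160°, 250°, 340°}.
Given {70°, 160°, 250°}, the missing hue is 340°.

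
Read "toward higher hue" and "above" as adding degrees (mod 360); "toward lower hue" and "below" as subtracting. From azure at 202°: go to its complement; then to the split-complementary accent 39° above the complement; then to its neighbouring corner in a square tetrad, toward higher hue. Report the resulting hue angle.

331°

202 + 180 = 382 → 382 − 360 = 22°   (complement)
22 + 219 = 241°   (split-comp 39° ↑)
241 + 90 = 331°   (square ↑)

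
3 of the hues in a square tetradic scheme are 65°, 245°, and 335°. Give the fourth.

155°

A square tetradic scheme places four hues every 90°.
The full set through 65° is {65°, 155°, 245°, 335°}.
Given {65°, 245°, 335°}, the missing hue is 155°.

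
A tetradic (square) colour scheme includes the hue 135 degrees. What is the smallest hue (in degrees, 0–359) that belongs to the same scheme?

45°

A square tetradic scheme places four hues every 90°.
The full set through 135° is {45°, 135°, 225°, 315°}.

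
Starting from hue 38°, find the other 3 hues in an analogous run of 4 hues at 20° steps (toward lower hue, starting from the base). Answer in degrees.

Analogous hues sit every 20° along the wheel.
38 − 20 = 18°
38 − 40 = -2 → -2 + 360 = 358°
38 − 60 = -22 → -22 + 360 = 338°

18°, 358°, 338°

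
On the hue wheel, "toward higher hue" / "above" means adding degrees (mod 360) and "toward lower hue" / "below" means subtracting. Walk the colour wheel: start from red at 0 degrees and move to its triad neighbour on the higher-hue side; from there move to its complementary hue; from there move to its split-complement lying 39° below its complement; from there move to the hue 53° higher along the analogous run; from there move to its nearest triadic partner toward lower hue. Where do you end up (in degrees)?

14°

+120° (triadic ↑): 0 + 120 = 120°
+180° (complement): 120 + 180 = 300°
+141° (split-comp 39° ↓): 300 + 141 = 441 → 441 − 360 = 81°
+53° (analog 53° ↑): 81 + 53 = 134°
−120° (triadic ↓): 134 − 120 = 14°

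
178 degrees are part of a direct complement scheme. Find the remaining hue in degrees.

The complement sits 180° across the wheel.
The full set through 178° is {178°, 358°}.
Given {178°}, the missing hue is 358°.

358°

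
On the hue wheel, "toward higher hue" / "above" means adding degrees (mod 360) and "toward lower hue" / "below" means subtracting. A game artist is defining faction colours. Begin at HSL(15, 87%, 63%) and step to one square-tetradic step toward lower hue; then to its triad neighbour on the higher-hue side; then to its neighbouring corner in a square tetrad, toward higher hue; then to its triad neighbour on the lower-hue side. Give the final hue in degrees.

15°

−90° (square ↓): 15 − 90 = -75 → -75 + 360 = 285°
+120° (triadic ↑): 285 + 120 = 405 → 405 − 360 = 45°
+90° (square ↑): 45 + 90 = 135°
−120° (triadic ↓): 135 − 120 = 15°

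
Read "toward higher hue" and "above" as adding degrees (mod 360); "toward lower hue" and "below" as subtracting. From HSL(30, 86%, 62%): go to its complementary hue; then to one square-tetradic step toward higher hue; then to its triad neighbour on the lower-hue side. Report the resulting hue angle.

+180° (complement): 30 + 180 = 210°
+90° (square ↑): 210 + 90 = 300°
−120° (triadic ↓): 300 − 120 = 180°

180°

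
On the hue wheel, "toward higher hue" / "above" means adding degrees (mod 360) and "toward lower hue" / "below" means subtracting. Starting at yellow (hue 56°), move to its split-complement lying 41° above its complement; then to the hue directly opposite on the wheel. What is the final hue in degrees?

97°

+221° (split-comp 41° ↑): 56 + 221 = 277°
+180° (complement): 277 + 180 = 457 → 457 − 360 = 97°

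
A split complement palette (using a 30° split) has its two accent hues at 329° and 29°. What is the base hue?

179°

The accents sit 30° either side of the complement, so the complement is their short-arc midpoint on the wheel.
Short-arc midpoint of 329° and 29°: 359°.
Base is 180° from the complement: 359 − 180 = 179°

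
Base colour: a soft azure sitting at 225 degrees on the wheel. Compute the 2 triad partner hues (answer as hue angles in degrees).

A triad places three hues 120° apart.
225 + 120 = 345°
225 + 240 = 465 → 465 − 360 = 105°

345° and 105°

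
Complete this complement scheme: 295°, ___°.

115°

The complement sits 180° across the wheel.
The full set through 295° is {115°, 295°}.
Given {295°}, the missing hue is 115°.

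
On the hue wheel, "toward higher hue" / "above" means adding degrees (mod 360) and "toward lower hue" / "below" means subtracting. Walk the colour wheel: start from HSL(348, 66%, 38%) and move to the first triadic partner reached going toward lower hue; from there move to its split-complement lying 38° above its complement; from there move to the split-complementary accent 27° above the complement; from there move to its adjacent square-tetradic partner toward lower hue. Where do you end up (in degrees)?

203°

−120° (triadic ↓): 348 − 120 = 228°
+218° (split-comp 38° ↑): 228 + 218 = 446 → 446 − 360 = 86°
+207° (split-comp 27° ↑): 86 + 207 = 293°
−90° (square ↓): 293 − 90 = 203°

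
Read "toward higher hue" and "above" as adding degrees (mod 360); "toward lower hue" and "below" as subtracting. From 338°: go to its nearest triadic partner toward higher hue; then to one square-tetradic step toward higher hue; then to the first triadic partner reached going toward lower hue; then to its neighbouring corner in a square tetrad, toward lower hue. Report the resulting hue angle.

338°

338 + 120 = 458 → 458 − 360 = 98°   (triadic ↑)
98 + 90 = 188°   (square ↑)
188 − 120 = 68°   (triadic ↓)
68 − 90 = -22 → -22 + 360 = 338°   (square ↓)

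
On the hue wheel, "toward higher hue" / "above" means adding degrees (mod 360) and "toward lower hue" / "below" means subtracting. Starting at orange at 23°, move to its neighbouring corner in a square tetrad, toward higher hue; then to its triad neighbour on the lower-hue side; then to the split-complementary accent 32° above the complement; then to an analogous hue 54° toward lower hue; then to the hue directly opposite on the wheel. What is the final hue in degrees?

331°

23 + 90 = 113°   (square ↑)
113 − 120 = -7 → -7 + 360 = 353°   (triadic ↓)
353 + 212 = 565 → 565 − 360 = 205°   (split-comp 32° ↑)
205 − 54 = 151°   (analog 54° ↓)
151 + 180 = 331°   (complement)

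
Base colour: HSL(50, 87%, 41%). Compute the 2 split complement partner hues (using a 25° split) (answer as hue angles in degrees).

Split-complementary hues sit 25° either side of the complement.
Complement of 50°: 50 + 180 = 230°
230 − 25 = 205°
230 + 25 = 255°

205° and 255°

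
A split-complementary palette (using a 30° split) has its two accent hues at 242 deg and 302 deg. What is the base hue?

The accents sit 30° either side of the complement, so the complement is their short-arc midpoint on the wheel.
Short-arc midpoint of 242° and 302°: 272°.
Base is 180° from the complement: 272 − 180 = 92°

92°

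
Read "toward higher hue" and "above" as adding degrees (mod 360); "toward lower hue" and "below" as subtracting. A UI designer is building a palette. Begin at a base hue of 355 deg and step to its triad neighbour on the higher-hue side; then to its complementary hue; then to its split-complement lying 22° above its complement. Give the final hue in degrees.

137°

+120° (triadic ↑): 355 + 120 = 475 → 475 − 360 = 115°
+180° (complement): 115 + 180 = 295°
+202° (split-comp 22° ↑): 295 + 202 = 497 → 497 − 360 = 137°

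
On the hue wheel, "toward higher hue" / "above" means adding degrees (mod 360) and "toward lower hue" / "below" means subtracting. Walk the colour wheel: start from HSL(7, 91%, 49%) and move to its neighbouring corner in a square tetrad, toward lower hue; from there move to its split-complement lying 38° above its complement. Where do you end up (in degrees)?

135°

−90° (square ↓): 7 − 90 = -83 → -83 + 360 = 277°
+218° (split-comp 38° ↑): 277 + 218 = 495 → 495 − 360 = 135°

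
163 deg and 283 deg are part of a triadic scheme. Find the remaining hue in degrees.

43°

A triad places three hues 120° apart.
The full set through 163° is {43°, 163°, 283°}.
Given {163°, 283°}, the missing hue is 43°.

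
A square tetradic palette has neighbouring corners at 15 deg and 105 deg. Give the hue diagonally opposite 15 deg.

A square tetradic scheme places four hues 90° apart; opposite corners are 180° apart.
15 + 180 = 195°

195°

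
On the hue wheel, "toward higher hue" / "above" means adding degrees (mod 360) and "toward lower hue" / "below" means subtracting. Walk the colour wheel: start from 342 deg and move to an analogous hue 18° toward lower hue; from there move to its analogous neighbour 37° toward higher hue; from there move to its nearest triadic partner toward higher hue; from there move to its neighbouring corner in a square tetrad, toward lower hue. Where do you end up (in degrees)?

31°

analog 18° ↓ −18°: 342 − 18 = 324°
analog 37° ↑ +37°: 324 + 37 = 361 → 361 − 360 = 1°
triadic ↑ +120°: 1 + 120 = 121°
square ↓ −90°: 121 − 90 = 31°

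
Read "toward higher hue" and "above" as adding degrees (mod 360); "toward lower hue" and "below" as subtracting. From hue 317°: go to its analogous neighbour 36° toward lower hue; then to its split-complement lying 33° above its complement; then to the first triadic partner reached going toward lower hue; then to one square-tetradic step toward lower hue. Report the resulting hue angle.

analog 36° ↓ −36°: 317 − 36 = 281°
split-comp 33° ↑ +213°: 281 + 213 = 494 → 494 − 360 = 134°
triadic ↓ −120°: 134 − 120 = 14°
square ↓ −90°: 14 − 90 = -76 → -76 + 360 = 284°

284°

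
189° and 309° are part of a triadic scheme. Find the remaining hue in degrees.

A triad places three hues 120° apart.
The full set through 189° is {69°, 189°, 309°}.
Given {189°, 309°}, the missing hue is 69°.

69°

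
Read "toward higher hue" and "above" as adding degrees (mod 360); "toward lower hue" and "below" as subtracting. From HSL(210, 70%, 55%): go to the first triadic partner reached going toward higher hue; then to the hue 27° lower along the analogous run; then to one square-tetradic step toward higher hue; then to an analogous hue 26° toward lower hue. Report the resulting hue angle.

7°

+120° (triadic ↑): 210 + 120 = 330°
−27° (analog 27° ↓): 330 − 27 = 303°
+90° (square ↑): 303 + 90 = 393 → 393 − 360 = 33°
−26° (analog 26° ↓): 33 − 26 = 7°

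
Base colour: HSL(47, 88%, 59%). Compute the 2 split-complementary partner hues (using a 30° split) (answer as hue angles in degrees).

197° and 257°

Complement of 47 deg: 47 + 180 = 227°
227 − 30 = 197°
227 + 30 = 257°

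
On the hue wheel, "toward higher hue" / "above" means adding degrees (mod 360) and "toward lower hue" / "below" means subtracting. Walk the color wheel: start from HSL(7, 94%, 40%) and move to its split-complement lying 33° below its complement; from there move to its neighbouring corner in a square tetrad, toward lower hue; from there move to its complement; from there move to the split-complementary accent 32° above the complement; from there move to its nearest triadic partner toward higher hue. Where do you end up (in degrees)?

216°

+147° (split-comp 33° ↓): 7 + 147 = 154°
−90° (square ↓): 154 − 90 = 64°
+180° (complement): 64 + 180 = 244°
+212° (split-comp 32° ↑): 244 + 212 = 456 → 456 − 360 = 96°
+120° (triadic ↑): 96 + 120 = 216°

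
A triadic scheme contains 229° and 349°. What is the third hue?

109°

A triad spaces three hues 120° apart.
The full set is {109°, 229°, 349°}.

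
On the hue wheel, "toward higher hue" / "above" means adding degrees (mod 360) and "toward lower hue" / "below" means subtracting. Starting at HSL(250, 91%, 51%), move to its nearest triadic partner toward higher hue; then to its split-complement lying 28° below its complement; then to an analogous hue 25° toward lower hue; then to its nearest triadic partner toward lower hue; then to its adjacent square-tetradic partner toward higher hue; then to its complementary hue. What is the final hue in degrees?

triadic ↑ +120°: 250 + 120 = 370 → 370 − 360 = 10°
split-comp 28° ↓ +152°: 10 + 152 = 162°
analog 25° ↓ −25°: 162 − 25 = 137°
triadic ↓ −120°: 137 − 120 = 17°
square ↑ +90°: 17 + 90 = 107°
complement +180°: 107 + 180 = 287°

287°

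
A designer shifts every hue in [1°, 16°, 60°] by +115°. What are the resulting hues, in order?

1 + 115 = 116°
16 + 115 = 131°
60 + 115 = 175°

116°, 131°, 175°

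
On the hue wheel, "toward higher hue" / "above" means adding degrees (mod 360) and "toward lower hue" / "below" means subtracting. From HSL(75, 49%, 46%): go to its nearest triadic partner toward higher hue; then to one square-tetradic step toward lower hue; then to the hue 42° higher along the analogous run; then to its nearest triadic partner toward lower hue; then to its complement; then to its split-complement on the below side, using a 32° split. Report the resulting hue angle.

75 + 120 = 195°   (triadic ↑)
195 − 90 = 105°   (square ↓)
105 + 42 = 147°   (analog 42° ↑)
147 − 120 = 27°   (triadic ↓)
27 + 180 = 207°   (complement)
207 + 148 = 355°   (split-comp 32° ↓)

355°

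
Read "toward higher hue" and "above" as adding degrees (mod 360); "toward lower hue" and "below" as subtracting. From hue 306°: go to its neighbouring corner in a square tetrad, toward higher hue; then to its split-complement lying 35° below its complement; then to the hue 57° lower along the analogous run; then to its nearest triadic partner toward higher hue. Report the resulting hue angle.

244°

306 + 90 = 396 → 396 − 360 = 36°   (square ↑)
36 + 145 = 181°   (split-comp 35° ↓)
181 − 57 = 124°   (analog 57° ↓)
124 + 120 = 244°   (triadic ↑)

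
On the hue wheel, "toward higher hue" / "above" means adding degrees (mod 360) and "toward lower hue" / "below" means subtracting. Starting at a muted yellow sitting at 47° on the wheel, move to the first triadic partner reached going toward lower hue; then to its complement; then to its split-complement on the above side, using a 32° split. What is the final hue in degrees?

319°

triadic ↓ −120°: 47 − 120 = -73 → -73 + 360 = 287°
complement +180°: 287 + 180 = 467 → 467 − 360 = 107°
split-comp 32° ↑ +212°: 107 + 212 = 319°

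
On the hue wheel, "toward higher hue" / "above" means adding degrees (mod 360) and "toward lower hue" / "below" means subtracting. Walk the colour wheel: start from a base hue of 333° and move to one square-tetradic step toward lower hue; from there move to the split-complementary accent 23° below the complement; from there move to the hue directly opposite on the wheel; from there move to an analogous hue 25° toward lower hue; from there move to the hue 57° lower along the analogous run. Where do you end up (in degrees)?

−90° (square ↓): 333 − 90 = 243°
+157° (split-comp 23° ↓): 243 + 157 = 400 → 400 − 360 = 40°
+180° (complement): 40 + 180 = 220°
−25° (analog 25° ↓): 220 − 25 = 195°
−57° (analog 57° ↓): 195 − 57 = 138°

138°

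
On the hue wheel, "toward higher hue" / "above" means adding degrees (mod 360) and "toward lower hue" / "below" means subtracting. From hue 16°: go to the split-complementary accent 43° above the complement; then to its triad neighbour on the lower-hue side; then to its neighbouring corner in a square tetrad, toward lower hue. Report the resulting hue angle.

29°

split-comp 43° ↑ +223°: 16 + 223 = 239°
triadic ↓ −120°: 239 − 120 = 119°
square ↓ −90°: 119 − 90 = 29°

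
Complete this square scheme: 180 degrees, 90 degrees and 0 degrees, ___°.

270°

A square tetradic scheme places four hues every 90°.
The full set through 0° is {0°, 90°, 180°, 270°}.
Given {0°, 90°, 180°}, the missing hue is 270°.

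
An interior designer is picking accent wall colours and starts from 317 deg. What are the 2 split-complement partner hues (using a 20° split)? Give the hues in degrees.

117° and 157°

Split-complementary hues sit 20° either side of the complement.
Complement of 317 deg: 317 + 180 = 497 → 497 − 360 = 137°
137 − 20 = 117°
137 + 20 = 157°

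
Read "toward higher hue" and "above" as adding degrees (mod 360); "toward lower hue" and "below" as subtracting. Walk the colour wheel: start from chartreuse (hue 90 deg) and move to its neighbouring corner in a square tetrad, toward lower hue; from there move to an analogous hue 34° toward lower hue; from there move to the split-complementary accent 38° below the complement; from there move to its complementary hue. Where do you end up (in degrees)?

−90° (square ↓): 90 − 90 = 0°
−34° (analog 34° ↓): 0 − 34 = -34 → -34 + 360 = 326°
+142° (split-comp 38° ↓): 326 + 142 = 468 → 468 − 360 = 108°
+180° (complement): 108 + 180 = 288°

288°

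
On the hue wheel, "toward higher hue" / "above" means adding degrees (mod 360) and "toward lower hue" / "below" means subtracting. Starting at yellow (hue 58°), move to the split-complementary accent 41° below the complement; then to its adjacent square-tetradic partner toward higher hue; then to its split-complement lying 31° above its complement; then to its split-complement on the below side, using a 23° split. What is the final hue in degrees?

+139° (split-comp 41° ↓): 58 + 139 = 197°
+90° (square ↑): 197 + 90 = 287°
+211° (split-comp 31° ↑): 287 + 211 = 498 → 498 − 360 = 138°
+157° (split-comp 23° ↓): 138 + 157 = 295°

295°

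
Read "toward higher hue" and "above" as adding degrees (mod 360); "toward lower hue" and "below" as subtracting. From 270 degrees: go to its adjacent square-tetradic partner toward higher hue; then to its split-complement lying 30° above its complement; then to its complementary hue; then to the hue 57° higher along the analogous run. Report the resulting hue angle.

270 + 90 = 360 → 360 − 360 = 0°   (square ↑)
0 + 210 = 210°   (split-comp 30° ↑)
210 + 180 = 390 → 390 − 360 = 30°   (complement)
30 + 57 = 87°   (analog 57° ↑)

87°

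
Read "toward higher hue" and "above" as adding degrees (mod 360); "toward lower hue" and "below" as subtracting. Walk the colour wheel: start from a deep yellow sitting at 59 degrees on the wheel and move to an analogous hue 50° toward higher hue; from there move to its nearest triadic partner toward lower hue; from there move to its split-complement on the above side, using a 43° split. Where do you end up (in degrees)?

59 + 50 = 109°   (analog 50° ↑)
109 − 120 = -11 → -11 + 360 = 349°   (triadic ↓)
349 + 223 = 572 → 572 − 360 = 212°   (split-comp 43° ↑)

212°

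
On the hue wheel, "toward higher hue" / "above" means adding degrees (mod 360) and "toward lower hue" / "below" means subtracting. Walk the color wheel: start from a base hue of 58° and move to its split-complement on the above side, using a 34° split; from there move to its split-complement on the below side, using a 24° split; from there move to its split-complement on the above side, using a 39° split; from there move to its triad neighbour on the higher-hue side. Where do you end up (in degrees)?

split-comp 34° ↑ +214°: 58 + 214 = 272°
split-comp 24° ↓ +156°: 272 + 156 = 428 → 428 − 360 = 68°
split-comp 39° ↑ +219°: 68 + 219 = 287°
triadic ↑ +120°: 287 + 120 = 407 → 407 − 360 = 47°

47°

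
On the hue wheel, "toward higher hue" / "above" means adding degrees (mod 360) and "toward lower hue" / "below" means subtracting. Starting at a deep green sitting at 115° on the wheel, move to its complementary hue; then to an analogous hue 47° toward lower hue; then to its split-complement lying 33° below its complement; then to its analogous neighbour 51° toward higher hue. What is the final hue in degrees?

86°

complement +180°: 115 + 180 = 295°
analog 47° ↓ −47°: 295 − 47 = 248°
split-comp 33° ↓ +147°: 248 + 147 = 395 → 395 − 360 = 35°
analog 51° ↑ +51°: 35 + 51 = 86°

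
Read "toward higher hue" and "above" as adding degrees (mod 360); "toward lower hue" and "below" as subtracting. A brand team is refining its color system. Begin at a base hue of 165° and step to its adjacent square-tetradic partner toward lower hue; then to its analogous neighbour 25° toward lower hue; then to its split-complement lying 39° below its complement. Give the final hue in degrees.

191°

165 − 90 = 75°   (square ↓)
75 − 25 = 50°   (analog 25° ↓)
50 + 141 = 191°   (split-comp 39° ↓)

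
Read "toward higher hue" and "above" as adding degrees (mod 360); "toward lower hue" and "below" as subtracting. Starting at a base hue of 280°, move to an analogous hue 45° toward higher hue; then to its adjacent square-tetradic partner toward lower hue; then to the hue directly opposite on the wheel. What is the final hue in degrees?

55°

+45° (analog 45° ↑): 280 + 45 = 325°
−90° (square ↓): 325 − 90 = 235°
+180° (complement): 235 + 180 = 415 → 415 − 360 = 55°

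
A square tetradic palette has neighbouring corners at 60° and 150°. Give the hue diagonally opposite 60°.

A square tetradic scheme places four hues 90° apart; opposite corners are 180° apart.
60 + 180 = 240°

240°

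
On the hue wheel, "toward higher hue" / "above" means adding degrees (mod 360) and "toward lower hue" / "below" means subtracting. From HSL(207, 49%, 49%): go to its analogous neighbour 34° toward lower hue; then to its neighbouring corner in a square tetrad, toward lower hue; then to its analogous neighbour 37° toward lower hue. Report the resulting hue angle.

207 − 34 = 173°   (analog 34° ↓)
173 − 90 = 83°   (square ↓)
83 − 37 = 46°   (analog 37° ↓)

46°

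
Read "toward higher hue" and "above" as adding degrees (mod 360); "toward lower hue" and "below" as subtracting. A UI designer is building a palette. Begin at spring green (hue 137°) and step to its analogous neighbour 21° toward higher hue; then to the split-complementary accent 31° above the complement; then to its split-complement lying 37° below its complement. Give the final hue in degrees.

137 + 21 = 158°   (analog 21° ↑)
158 + 211 = 369 → 369 − 360 = 9°   (split-comp 31° ↑)
9 + 143 = 152°   (split-comp 37° ↓)

152°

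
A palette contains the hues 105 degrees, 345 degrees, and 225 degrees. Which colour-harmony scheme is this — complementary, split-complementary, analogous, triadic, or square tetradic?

triadic

Sort the hues: 105°, 225°, 345°.
Successive gaps around the wheel: 120°, 120°, 120°.
Three hues equally spaced 120° apart form a triad.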